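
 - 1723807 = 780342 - 2504149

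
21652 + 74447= 96099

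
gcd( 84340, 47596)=4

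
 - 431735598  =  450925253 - 882660851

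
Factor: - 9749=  - 9749^1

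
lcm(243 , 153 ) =4131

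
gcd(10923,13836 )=3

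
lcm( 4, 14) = 28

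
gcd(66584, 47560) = 9512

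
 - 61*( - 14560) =888160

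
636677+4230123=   4866800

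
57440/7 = 8205 + 5/7 = 8205.71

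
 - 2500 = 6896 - 9396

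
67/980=67/980 =0.07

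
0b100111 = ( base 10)39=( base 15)29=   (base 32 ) 17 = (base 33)16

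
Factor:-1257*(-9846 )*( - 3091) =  -2^1 * 3^3 * 11^1*281^1 * 419^1*547^1 = - 38255520402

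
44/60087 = 44/60087 = 0.00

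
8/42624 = 1/5328 = 0.00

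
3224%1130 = 964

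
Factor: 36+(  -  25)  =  11^1=11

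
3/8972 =3/8972  =  0.00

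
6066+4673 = 10739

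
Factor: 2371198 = 2^1*193^1*6143^1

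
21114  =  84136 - 63022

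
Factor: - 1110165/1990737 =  - 3^( - 3)*5^1*97^1*109^1*3511^(  -  1) = - 52865/94797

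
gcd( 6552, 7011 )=9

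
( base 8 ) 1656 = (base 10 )942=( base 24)1F6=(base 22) 1KI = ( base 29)13e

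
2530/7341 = 2530/7341 = 0.34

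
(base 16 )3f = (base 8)77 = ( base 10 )63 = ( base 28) 27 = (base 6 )143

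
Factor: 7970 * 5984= 2^6 * 5^1*11^1*17^1*797^1 = 47692480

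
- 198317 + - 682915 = - 881232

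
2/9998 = 1/4999 = 0.00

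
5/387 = 5/387 = 0.01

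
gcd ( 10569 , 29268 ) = 813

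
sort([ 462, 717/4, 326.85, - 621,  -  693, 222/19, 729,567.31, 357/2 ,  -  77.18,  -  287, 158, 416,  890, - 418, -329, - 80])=[ - 693, - 621,-418,-329, - 287, - 80, - 77.18, 222/19,158, 357/2 , 717/4,326.85, 416, 462,  567.31, 729 , 890] 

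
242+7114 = 7356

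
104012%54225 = 49787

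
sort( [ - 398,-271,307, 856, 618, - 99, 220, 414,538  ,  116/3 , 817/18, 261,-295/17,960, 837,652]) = [ - 398,  -  271, -99,-295/17,116/3,817/18, 220,261, 307,414, 538, 618 , 652, 837,856,  960] 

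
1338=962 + 376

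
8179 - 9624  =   - 1445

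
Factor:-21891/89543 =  - 3^1*151^( - 1 )*593^( - 1)*7297^1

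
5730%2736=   258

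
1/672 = 1/672= 0.00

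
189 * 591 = 111699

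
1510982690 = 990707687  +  520275003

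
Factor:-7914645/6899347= - 3^3 * 5^1 *7^( - 2)* 13^( - 1 ) * 23^1*2549^1*10831^( - 1)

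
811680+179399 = 991079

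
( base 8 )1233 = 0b1010011011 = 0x29b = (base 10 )667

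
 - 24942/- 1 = 24942/1 =24942.00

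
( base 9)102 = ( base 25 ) 38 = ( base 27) 32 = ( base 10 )83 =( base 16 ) 53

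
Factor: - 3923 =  - 3923^1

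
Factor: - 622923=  - 3^1*7^1*29663^1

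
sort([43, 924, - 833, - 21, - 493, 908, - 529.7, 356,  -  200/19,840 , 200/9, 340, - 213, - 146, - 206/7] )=[ - 833, - 529.7, - 493,-213, - 146, - 206/7,- 21,-200/19 , 200/9, 43,340, 356, 840,  908,924 ] 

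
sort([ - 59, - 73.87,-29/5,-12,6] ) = [- 73.87,-59,  -  12,-29/5,6 ]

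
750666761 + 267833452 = 1018500213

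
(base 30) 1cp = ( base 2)10100000101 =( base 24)25d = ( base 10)1285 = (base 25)21a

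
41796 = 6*6966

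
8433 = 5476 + 2957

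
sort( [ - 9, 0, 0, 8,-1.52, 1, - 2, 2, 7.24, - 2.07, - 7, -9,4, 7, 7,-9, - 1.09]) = [ - 9,  -  9, -9,  -  7, - 2.07, - 2, - 1.52, - 1.09, 0, 0, 1, 2 , 4,7, 7,7.24,8]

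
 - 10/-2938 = 5/1469= 0.00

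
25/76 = 25/76 = 0.33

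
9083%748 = 107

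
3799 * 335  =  1272665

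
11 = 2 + 9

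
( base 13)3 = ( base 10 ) 3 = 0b11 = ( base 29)3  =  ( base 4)3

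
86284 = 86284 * 1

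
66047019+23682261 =89729280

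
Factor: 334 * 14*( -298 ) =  - 1393448 = - 2^3 * 7^1*149^1 * 167^1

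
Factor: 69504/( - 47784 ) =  - 16/11 = -2^4*11^( - 1 )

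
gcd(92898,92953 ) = 1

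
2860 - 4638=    - 1778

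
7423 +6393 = 13816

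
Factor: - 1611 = -3^2*179^1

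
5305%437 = 61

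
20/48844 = 5/12211=0.00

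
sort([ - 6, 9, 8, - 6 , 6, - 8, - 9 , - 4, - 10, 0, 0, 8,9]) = [ - 10, - 9, - 8, - 6,  -  6 , - 4,0,0, 6, 8,8, 9,  9 ] 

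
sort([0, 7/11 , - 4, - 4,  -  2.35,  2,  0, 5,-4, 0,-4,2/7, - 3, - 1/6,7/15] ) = [ - 4, - 4, - 4, - 4, - 3, - 2.35 , - 1/6, 0, 0, 0,2/7, 7/15,  7/11, 2,5 ] 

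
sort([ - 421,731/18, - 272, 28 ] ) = [ - 421, - 272, 28,731/18 ]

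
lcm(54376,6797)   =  54376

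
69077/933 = 74 + 35/933 = 74.04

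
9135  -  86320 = - 77185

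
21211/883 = 21211/883 = 24.02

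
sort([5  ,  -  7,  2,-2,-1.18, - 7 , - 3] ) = [-7, - 7, - 3, - 2, - 1.18, 2, 5]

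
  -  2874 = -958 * 3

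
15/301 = 15/301 = 0.05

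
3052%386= 350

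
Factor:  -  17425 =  - 5^2*17^1 * 41^1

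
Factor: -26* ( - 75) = 1950 = 2^1*3^1*5^2*13^1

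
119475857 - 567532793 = -448056936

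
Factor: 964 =2^2*241^1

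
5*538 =2690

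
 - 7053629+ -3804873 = -10858502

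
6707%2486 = 1735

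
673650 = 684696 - 11046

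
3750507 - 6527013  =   - 2776506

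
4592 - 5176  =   - 584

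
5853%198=111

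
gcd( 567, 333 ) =9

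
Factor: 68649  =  3^1 * 7^2 * 467^1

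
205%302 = 205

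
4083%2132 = 1951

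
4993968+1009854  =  6003822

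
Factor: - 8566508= -2^2*421^1 * 5087^1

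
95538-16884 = 78654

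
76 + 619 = 695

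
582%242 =98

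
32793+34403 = 67196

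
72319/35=2066 + 9/35 = 2066.26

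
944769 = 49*19281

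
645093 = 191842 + 453251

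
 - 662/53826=-1  +  26582/26913 = -0.01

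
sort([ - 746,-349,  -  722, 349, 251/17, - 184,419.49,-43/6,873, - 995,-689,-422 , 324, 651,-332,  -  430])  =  [-995,-746,  -  722, - 689, - 430, - 422, - 349, - 332, - 184, - 43/6, 251/17, 324,349,419.49,651,873 ] 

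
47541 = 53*897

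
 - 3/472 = - 1+469/472  =  -0.01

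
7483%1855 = 63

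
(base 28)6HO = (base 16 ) 1454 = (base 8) 12124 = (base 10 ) 5204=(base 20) d04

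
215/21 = 10 + 5/21 = 10.24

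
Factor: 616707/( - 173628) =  - 753/212= - 2^ ( - 2)*3^1*53^( - 1 )*251^1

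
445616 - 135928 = 309688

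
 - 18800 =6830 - 25630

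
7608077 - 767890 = 6840187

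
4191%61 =43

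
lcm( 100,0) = 0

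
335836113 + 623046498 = 958882611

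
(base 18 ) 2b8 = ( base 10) 854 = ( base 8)1526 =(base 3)1011122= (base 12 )5B2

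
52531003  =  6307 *8329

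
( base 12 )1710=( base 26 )41I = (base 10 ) 2748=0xABC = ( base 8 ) 5274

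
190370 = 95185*2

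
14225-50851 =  - 36626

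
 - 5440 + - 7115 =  - 12555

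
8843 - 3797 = 5046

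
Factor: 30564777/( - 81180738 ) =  - 2^( - 1) * 3^( - 2 ) * 37^(-1 )*41^ ( - 1 )* 449^1*991^( - 1)*22691^1  =  - 10188259/27060246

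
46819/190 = 246  +  79/190 = 246.42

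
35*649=22715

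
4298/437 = 4298/437 = 9.84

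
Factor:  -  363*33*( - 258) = 2^1 * 3^3*11^3 * 43^1 = 3090582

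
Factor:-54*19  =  -2^1*3^3*19^1 = - 1026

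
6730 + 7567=14297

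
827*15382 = 12720914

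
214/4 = 107/2   =  53.50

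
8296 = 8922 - 626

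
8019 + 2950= 10969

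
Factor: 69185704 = 2^3*7^1  *  1235459^1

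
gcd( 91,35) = 7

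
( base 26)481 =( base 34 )2HN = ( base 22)609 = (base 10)2913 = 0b101101100001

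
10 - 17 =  - 7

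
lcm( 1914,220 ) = 19140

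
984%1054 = 984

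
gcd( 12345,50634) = 3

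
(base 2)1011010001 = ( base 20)1G1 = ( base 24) 161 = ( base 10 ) 721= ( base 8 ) 1321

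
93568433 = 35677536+57890897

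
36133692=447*80836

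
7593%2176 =1065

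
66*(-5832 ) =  - 384912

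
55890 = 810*69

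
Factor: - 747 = - 3^2 *83^1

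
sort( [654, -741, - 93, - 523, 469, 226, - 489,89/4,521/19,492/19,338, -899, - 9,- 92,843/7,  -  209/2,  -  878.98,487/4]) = [-899, - 878.98, - 741,-523,  -  489, - 209/2 , - 93,  -  92, - 9, 89/4,492/19,521/19 , 843/7, 487/4,226 , 338, 469,  654] 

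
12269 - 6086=6183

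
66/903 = 22/301 = 0.07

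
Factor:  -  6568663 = - 61^1*257^1*419^1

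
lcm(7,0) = 0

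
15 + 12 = 27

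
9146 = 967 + 8179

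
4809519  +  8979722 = 13789241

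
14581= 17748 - 3167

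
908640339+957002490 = 1865642829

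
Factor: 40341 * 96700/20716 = 3^1*5^2*7^1*17^1*113^1 * 967^1*5179^( -1) = 975243675/5179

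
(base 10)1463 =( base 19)410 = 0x5B7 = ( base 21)36E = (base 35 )16S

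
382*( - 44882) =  - 17144924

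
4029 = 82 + 3947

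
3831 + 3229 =7060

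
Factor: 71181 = 3^2 * 11^1 * 719^1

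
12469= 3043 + 9426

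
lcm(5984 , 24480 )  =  269280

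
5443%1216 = 579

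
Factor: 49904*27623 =2^4 * 23^1*1201^1*3119^1 = 1378498192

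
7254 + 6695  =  13949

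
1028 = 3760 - 2732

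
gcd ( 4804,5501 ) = 1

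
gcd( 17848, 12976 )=8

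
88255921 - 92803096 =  - 4547175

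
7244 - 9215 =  - 1971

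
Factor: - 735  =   - 3^1 * 5^1*7^2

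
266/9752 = 133/4876 = 0.03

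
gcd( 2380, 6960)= 20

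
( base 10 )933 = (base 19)2B2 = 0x3A5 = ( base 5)12213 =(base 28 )159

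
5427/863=6 + 249/863 = 6.29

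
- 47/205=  - 1 + 158/205  =  - 0.23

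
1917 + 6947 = 8864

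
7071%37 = 4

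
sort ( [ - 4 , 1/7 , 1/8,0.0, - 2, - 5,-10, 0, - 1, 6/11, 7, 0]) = [ - 10, - 5, - 4, - 2,-1,0.0, 0, 0 , 1/8 , 1/7, 6/11, 7 ]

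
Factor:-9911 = -11^1*17^1  *  53^1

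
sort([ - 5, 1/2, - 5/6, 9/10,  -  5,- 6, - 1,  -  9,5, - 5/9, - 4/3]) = [ - 9, - 6, - 5,-5,-4/3, - 1,- 5/6, -5/9, 1/2,9/10, 5] 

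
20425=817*25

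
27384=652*42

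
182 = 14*13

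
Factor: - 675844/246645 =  - 2^2*3^( - 5 ) *5^ ( - 1)*7^ (  -  1 )*13^1*29^( - 1)*41^1*317^1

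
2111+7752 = 9863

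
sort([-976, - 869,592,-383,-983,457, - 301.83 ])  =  [-983,-976,-869, - 383, - 301.83,457,592 ]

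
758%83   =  11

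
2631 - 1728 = 903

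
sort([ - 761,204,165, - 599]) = [ - 761 , - 599 , 165, 204]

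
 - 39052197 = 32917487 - 71969684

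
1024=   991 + 33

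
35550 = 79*450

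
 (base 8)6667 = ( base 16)db7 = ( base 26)551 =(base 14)13CB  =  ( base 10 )3511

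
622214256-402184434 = 220029822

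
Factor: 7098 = 2^1 * 3^1  *7^1*13^2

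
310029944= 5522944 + 304507000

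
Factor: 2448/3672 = 2^1*3^( - 1 ) = 2/3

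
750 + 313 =1063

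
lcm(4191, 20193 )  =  222123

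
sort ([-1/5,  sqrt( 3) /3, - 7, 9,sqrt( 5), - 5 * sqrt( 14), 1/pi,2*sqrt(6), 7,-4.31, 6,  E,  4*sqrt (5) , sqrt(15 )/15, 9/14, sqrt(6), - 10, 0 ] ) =[-5*sqrt( 14 ), - 10, - 7 , - 4.31, - 1/5,0, sqrt( 15) /15,1/pi, sqrt(3)/3,9/14,sqrt ( 5 ),  sqrt( 6 ), E,  2*sqrt (6), 6, 7, 4*sqrt(5), 9 ] 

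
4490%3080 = 1410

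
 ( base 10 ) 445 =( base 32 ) DT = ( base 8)675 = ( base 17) 193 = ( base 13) 283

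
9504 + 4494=13998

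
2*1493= 2986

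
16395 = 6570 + 9825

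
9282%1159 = 10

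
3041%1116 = 809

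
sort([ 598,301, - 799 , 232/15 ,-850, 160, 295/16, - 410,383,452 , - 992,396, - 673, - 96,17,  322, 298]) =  [ - 992 ,-850, - 799, - 673, - 410, - 96,232/15,17,295/16,160,298,301,322,383,396,452,598]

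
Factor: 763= 7^1*109^1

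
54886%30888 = 23998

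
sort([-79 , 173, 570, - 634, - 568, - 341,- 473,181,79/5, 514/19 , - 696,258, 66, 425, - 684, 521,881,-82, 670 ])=[-696, - 684, - 634 , -568, -473, - 341, - 82,  -  79,79/5, 514/19, 66 , 173, 181,258,425, 521,570, 670 , 881 ] 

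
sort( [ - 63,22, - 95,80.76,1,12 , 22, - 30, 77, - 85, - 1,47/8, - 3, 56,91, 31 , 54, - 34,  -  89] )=[ - 95, - 89,-85, - 63, - 34, - 30,  -  3,  -  1,1,  47/8,12,22,22, 31,54, 56,77,80.76,  91] 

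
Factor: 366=2^1*3^1*61^1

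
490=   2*245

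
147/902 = 147/902= 0.16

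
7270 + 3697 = 10967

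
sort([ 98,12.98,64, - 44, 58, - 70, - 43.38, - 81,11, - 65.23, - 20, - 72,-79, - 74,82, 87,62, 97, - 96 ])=[-96,  -  81, - 79, - 74, - 72, - 70 , - 65.23, - 44, -43.38, - 20, 11, 12.98, 58,62,64,82, 87,97,98 ] 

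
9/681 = 3/227 = 0.01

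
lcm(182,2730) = 2730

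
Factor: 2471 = 7^1 * 353^1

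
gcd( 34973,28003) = 41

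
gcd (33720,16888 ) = 8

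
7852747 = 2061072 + 5791675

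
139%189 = 139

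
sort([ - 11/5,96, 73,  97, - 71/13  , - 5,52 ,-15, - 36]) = [- 36,-15,-71/13, - 5,-11/5,52  ,  73 , 96,97 ] 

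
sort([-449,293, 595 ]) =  [ - 449, 293,595 ]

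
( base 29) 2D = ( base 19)3e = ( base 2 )1000111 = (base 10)71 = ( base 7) 131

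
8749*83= 726167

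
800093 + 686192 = 1486285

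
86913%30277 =26359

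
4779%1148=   187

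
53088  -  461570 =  - 408482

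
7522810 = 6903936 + 618874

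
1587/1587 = 1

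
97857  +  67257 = 165114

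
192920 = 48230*4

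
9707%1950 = 1907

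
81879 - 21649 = 60230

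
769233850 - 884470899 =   -  115237049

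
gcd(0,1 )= 1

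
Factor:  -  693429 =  - 3^1 * 11^1*21013^1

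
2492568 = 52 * 47934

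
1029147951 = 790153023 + 238994928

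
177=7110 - 6933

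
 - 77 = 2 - 79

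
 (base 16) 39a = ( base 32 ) sq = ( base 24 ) 1ea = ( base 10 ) 922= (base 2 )1110011010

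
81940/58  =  1412 + 22/29 = 1412.76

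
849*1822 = 1546878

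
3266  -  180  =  3086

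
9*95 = 855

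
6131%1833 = 632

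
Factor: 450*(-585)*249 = -2^1*3^5 * 5^3* 13^1 * 83^1 = - 65549250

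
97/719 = 97/719 = 0.13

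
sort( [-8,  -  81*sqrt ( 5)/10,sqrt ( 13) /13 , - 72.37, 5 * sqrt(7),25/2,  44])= [ - 72.37, - 81 * sqrt(5 ) /10,  -  8,  sqrt( 13)/13, 25/2, 5*sqrt(7),44 ]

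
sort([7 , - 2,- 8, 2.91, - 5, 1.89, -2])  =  [- 8,-5,-2, -2,1.89,2.91, 7]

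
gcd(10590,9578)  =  2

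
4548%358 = 252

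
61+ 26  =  87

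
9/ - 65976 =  - 3/21992 = - 0.00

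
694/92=7 + 25/46= 7.54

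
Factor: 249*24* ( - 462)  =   - 2760912 = - 2^4 * 3^3 * 7^1*11^1*83^1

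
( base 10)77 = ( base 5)302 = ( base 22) 3b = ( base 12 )65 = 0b1001101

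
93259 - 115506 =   -  22247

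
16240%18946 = 16240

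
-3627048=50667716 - 54294764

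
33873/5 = 6774 + 3/5  =  6774.60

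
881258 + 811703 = 1692961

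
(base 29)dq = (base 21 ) J4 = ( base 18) 147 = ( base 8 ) 623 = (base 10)403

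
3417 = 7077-3660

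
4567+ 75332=79899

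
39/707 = 39/707=0.06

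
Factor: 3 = 3^1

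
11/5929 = 1/539= 0.00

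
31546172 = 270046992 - 238500820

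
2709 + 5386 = 8095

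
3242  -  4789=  - 1547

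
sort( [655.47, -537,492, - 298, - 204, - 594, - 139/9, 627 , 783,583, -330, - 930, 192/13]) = [ - 930, - 594, - 537 , - 330, - 298, - 204, - 139/9,192/13 , 492,583,627,655.47,783]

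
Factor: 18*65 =2^1*3^2 * 5^1 * 13^1 = 1170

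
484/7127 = 484/7127 = 0.07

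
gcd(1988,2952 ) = 4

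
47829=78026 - 30197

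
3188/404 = 797/101 = 7.89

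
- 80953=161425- 242378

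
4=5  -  1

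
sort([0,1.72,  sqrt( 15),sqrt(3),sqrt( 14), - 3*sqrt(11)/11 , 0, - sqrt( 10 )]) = [ - sqrt( 10 ), - 3 * sqrt(  11)/11,0, 0, 1.72, sqrt( 3 ),sqrt( 14),  sqrt( 15) ]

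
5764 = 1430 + 4334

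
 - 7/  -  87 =7/87=0.08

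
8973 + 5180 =14153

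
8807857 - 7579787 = 1228070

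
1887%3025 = 1887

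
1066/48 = 533/24 = 22.21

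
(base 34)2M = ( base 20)4a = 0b1011010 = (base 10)90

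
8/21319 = 8/21319  =  0.00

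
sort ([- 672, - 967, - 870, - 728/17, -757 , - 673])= [-967, - 870, - 757 ,-673, - 672, - 728/17 ] 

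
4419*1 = 4419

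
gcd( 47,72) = 1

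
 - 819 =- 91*9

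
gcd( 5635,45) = 5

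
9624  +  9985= 19609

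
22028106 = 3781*5826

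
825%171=141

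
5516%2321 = 874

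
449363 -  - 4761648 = 5211011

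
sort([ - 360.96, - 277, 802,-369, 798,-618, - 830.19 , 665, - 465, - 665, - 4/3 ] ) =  [ - 830.19,-665,-618 , - 465, - 369, - 360.96, - 277, - 4/3, 665, 798,802]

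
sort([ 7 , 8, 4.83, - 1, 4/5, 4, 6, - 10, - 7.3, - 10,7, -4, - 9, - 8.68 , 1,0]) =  [ - 10,  -  10, - 9,-8.68,-7.3, - 4,-1,0,4/5, 1, 4,4.83, 6,7, 7,  8]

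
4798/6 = 2399/3= 799.67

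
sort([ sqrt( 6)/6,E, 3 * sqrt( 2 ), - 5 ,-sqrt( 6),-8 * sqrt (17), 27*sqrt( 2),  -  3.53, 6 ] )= [ - 8 * sqrt( 17),  -  5,-3.53,-sqrt( 6), sqrt( 6)/6, E, 3*sqrt( 2),6,  27*sqrt( 2) ] 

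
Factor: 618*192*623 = 73922688 = 2^7*3^2*7^1*89^1*103^1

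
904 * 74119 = 67003576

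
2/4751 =2/4751  =  0.00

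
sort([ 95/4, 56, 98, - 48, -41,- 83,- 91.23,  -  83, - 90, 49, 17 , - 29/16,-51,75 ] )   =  [ - 91.23, - 90, - 83, - 83,- 51, - 48,- 41, - 29/16,17 , 95/4,49,56, 75, 98]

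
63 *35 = 2205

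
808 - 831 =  - 23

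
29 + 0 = 29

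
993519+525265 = 1518784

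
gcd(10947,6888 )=123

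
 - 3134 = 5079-8213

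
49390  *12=592680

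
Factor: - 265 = -5^1*53^1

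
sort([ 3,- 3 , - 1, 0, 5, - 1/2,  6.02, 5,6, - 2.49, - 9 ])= [ - 9, - 3, - 2.49, - 1, - 1/2, 0, 3, 5, 5 , 6,6.02 ] 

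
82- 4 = 78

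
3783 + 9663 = 13446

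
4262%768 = 422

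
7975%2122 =1609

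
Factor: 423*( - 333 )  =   - 140859 = - 3^4 * 37^1 * 47^1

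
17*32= 544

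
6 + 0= 6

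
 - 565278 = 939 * ( - 602)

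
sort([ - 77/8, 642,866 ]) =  [ - 77/8,642,866 ] 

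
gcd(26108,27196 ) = 4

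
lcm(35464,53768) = 1666808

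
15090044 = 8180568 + 6909476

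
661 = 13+648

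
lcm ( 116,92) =2668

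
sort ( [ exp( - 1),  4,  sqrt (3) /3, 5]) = [ exp( - 1), sqrt( 3 ) /3, 4,5]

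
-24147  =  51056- 75203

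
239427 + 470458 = 709885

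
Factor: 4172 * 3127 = 13045844 = 2^2*7^1 * 53^1 * 59^1 * 149^1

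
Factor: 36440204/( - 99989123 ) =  - 2^2*13^( - 1) * 197^( - 1 )*39043^( - 1)*9110051^1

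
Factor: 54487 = 23^2*103^1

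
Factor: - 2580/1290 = -2   =  -2^1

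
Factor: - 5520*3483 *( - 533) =10247543280 = 2^4 *3^5 *5^1*13^1*23^1*41^1 *43^1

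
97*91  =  8827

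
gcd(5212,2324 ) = 4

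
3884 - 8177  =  -4293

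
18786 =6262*3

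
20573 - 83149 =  - 62576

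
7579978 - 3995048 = 3584930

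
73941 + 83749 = 157690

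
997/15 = 66+7/15 = 66.47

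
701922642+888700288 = 1590622930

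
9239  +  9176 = 18415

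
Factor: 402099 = 3^1*134033^1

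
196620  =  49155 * 4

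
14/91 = 2/13 = 0.15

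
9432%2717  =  1281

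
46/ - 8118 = - 1 +4036/4059 = - 0.01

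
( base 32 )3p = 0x79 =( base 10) 121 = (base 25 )4L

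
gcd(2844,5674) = 2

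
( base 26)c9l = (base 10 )8367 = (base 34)783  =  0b10000010101111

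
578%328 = 250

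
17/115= 17/115 = 0.15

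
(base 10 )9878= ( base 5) 304003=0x2696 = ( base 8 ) 23226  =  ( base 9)14485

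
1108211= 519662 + 588549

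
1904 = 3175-1271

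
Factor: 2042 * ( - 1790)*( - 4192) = 15322514560 = 2^7*5^1*131^1*179^1*1021^1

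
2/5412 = 1/2706 = 0.00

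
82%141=82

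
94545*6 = 567270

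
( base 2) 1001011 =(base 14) 55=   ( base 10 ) 75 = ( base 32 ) 2b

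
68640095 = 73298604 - 4658509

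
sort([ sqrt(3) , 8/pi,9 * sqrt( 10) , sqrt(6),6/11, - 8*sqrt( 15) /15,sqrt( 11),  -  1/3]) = [- 8*sqrt( 15)/15 , - 1/3,6/11,sqrt( 3),sqrt (6 ),8/pi,sqrt( 11),9*sqrt( 10)]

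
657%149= 61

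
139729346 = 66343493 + 73385853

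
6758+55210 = 61968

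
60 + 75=135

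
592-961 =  - 369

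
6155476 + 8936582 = 15092058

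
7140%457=285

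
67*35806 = 2399002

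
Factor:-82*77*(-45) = 2^1 * 3^2*5^1*7^1*11^1*41^1=284130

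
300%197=103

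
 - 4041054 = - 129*31326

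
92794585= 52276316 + 40518269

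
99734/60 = 49867/30 = 1662.23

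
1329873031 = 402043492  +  927829539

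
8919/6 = 2973/2 = 1486.50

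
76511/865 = 76511/865  =  88.45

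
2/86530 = 1/43265 = 0.00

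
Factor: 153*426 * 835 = 2^1*3^3 * 5^1*17^1*71^1*167^1 = 54423630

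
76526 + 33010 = 109536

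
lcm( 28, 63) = 252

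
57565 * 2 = 115130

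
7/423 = 7/423=0.02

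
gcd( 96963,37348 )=1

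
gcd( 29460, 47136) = 5892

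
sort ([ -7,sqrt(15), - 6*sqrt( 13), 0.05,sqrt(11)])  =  [ - 6*sqrt(13) , - 7,0.05,sqrt( 11),sqrt(15 ) ] 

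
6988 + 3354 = 10342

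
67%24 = 19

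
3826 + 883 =4709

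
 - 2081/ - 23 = 90 + 11/23 = 90.48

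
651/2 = 651/2 = 325.50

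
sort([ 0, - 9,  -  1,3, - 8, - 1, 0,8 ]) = [ - 9,-8,-1,  -  1,0, 0,  3,8 ]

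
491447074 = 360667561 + 130779513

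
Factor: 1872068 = 2^2*11^1*157^1*271^1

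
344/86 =4= 4.00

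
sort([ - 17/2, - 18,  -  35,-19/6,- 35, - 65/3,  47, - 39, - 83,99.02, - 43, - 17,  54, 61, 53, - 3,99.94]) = [  -  83, - 43, - 39,- 35,-35, - 65/3, - 18,  -  17,-17/2, - 19/6, - 3,47, 53,54, 61, 99.02, 99.94] 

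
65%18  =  11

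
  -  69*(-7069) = 487761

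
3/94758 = 1/31586 = 0.00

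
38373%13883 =10607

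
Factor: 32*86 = 2^6*43^1 = 2752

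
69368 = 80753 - 11385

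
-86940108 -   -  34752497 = -52187611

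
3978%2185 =1793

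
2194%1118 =1076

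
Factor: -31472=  - 2^4*7^1*281^1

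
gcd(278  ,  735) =1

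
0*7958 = 0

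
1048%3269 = 1048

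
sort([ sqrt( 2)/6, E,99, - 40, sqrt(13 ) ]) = [-40,sqrt( 2 ) /6, E,sqrt(13 ) , 99]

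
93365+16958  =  110323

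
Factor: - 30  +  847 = 19^1*43^1 =817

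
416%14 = 10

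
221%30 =11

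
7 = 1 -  - 6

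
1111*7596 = 8439156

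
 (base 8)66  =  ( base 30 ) 1O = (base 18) 30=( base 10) 54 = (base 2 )110110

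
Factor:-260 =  - 2^2*5^1*13^1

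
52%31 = 21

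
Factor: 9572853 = 3^1*17^1*23^1*8161^1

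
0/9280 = 0 = 0.00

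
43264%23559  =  19705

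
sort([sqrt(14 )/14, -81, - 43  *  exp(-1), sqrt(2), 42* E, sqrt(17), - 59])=[-81,- 59 , - 43 * exp ( - 1),sqrt( 14)/14, sqrt(2),sqrt( 17), 42*E ]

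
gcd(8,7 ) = 1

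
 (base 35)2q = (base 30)36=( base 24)40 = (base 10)96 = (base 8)140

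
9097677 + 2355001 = 11452678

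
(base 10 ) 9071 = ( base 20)12DB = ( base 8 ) 21557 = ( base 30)A2B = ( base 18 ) 19HH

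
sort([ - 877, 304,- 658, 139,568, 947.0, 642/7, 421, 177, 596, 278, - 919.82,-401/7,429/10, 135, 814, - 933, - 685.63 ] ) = [ - 933,-919.82,-877,  -  685.63, - 658,  -  401/7,429/10, 642/7,  135, 139, 177 , 278,304, 421, 568,596 , 814,  947.0 ] 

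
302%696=302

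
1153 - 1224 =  - 71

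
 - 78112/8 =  - 9764 =- 9764.00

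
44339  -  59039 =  - 14700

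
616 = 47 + 569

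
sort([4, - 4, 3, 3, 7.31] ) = [-4,3,3,4,7.31 ]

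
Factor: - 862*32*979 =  - 27004736 = - 2^6*11^1*89^1 * 431^1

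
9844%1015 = 709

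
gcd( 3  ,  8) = 1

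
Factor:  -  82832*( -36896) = 2^9 * 31^1*167^1*1153^1 = 3056169472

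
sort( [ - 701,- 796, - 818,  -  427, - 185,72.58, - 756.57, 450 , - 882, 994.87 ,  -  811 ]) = [ - 882, - 818, - 811, - 796, - 756.57,- 701, -427, - 185,72.58,450 , 994.87 ] 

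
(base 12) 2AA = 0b110100010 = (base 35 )bx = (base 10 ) 418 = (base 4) 12202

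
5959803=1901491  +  4058312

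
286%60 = 46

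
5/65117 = 5/65117 = 0.00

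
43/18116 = 43/18116  =  0.00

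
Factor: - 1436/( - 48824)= 1/34 =2^( - 1)*17^ ( - 1 )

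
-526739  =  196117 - 722856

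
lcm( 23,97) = 2231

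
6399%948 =711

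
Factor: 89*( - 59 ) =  - 59^1*89^1 = - 5251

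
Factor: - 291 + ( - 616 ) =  - 907^1 = - 907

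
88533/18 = 4918 + 1/2=4918.50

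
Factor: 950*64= 60800 = 2^7 * 5^2 * 19^1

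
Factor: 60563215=5^1*839^1*14437^1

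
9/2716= 9/2716  =  0.00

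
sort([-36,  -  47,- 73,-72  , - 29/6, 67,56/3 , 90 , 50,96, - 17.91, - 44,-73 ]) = [ - 73,-73 ,-72,- 47 , - 44,-36  ,  -  17.91, - 29/6,  56/3, 50,67,90,96] 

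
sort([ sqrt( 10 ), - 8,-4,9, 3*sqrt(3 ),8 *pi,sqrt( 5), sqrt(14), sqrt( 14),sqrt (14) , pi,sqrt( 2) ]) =[ -8 , - 4,sqrt( 2), sqrt(5),pi, sqrt(10 ),sqrt (14),sqrt(14 ) , sqrt(14 ) , 3 * sqrt(3),9, 8*pi] 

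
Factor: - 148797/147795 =  -  297/295 =-3^3*5^( - 1) *11^1*59^( - 1)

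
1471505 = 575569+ 895936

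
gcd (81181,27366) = 1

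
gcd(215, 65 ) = 5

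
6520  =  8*815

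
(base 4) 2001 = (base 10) 129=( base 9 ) 153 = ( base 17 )7A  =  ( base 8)201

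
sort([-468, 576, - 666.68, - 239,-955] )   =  [  -  955 , - 666.68, - 468, - 239, 576] 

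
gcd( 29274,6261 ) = 3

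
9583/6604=9583/6604=1.45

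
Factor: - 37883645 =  - 5^1*23^1*43^1*47^1*163^1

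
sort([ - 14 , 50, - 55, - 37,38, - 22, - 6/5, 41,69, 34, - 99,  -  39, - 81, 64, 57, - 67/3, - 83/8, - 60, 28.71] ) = [ - 99, - 81, - 60, - 55, - 39, - 37, - 67/3, - 22,-14, - 83/8,-6/5, 28.71,34,  38 , 41 , 50, 57 , 64,  69]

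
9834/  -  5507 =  - 9834/5507 = - 1.79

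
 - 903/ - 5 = 903/5 = 180.60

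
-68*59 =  - 4012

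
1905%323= 290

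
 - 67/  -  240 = 67/240 = 0.28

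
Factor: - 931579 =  - 11^2*7699^1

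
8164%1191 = 1018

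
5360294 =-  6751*(-794)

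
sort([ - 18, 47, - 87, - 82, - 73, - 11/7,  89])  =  [ - 87, - 82, -73, - 18, - 11/7, 47,  89 ]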